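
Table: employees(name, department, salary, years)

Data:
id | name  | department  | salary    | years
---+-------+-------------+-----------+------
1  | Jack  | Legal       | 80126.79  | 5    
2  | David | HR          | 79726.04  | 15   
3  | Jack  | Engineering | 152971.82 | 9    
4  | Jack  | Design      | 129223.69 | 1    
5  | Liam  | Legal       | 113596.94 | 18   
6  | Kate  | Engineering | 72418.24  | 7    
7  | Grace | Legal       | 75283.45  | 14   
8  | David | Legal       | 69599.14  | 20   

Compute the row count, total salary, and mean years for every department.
SELECT department,
       COUNT(*) as cnt,
       SUM(salary) as total_salary,
       AVG(years) as avg_years
FROM employees
GROUP BY department

Result:
  Design: 1 records, 129223.69 total salary, 1.00 avg years
  Engineering: 2 records, 225390.06 total salary, 8.00 avg years
  HR: 1 records, 79726.04 total salary, 15.00 avg years
  Legal: 4 records, 338606.32 total salary, 14.25 avg years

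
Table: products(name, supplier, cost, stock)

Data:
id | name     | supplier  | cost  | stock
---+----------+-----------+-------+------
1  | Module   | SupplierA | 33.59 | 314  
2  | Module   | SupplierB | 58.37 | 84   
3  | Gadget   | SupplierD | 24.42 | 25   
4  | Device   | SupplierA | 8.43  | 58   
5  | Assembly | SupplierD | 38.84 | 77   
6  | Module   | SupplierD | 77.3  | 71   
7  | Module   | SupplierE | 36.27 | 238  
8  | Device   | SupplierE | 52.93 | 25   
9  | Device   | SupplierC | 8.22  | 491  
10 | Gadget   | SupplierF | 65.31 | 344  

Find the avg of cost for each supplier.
SELECT supplier, AVG(cost) as result
FROM products
GROUP BY supplier

Result:
  SupplierA: 21.01
  SupplierB: 58.37
  SupplierC: 8.22
  SupplierD: 46.85
  SupplierE: 44.60
  SupplierF: 65.31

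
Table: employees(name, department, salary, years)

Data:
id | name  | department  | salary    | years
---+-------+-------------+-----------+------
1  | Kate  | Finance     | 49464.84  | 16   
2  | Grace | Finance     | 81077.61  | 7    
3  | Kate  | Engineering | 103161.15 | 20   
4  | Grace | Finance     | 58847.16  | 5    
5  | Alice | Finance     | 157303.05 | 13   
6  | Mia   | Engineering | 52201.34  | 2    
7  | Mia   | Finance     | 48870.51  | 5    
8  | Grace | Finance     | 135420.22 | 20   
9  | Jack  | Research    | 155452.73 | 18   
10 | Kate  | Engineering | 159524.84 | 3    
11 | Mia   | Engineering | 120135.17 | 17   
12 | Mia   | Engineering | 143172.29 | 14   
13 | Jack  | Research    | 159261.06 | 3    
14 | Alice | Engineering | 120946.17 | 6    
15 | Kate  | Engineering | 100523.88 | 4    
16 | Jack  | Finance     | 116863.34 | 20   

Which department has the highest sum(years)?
SELECT department, SUM(years) as val
FROM employees
GROUP BY department
ORDER BY val DESC
LIMIT 1

Result: Finance with sum(years) = 86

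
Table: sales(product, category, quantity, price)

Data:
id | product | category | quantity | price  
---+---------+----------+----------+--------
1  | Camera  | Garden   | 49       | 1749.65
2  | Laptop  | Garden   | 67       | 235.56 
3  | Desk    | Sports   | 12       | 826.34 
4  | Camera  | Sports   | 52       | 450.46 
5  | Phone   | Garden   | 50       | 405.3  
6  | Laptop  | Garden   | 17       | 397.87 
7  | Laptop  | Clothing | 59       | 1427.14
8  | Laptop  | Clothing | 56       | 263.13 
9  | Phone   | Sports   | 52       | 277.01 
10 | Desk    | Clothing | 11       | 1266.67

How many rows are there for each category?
SELECT category, COUNT(*) as count
FROM sales
GROUP BY category

Result:
  Clothing: 3
  Garden: 4
  Sports: 3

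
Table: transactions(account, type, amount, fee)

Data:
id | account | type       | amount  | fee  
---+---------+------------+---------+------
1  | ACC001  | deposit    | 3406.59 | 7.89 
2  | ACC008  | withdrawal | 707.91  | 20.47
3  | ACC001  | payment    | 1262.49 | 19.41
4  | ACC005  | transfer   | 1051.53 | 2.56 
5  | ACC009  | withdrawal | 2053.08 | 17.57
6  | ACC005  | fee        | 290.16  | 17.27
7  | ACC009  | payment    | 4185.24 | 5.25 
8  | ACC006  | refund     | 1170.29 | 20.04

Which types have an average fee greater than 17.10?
SELECT type, AVG(fee)
FROM transactions
GROUP BY type
HAVING AVG(fee) > 17.10

Result:
  fee: avg=17.27
  refund: avg=20.04
  withdrawal: avg=19.02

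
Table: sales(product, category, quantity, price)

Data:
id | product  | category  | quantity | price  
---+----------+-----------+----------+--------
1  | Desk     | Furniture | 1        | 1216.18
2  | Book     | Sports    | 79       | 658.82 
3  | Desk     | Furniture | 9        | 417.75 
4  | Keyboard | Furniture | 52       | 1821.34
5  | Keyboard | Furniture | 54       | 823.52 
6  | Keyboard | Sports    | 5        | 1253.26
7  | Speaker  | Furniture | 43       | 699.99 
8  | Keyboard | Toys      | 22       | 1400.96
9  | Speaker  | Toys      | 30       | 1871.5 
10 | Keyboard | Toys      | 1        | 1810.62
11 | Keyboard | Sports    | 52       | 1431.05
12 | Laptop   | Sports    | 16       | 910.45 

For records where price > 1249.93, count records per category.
SELECT category, COUNT(*)
FROM sales
WHERE price > 1249.93
GROUP BY category

Note: WHERE filters rows before grouping.

Result:
  Furniture: 1
  Sports: 2
  Toys: 3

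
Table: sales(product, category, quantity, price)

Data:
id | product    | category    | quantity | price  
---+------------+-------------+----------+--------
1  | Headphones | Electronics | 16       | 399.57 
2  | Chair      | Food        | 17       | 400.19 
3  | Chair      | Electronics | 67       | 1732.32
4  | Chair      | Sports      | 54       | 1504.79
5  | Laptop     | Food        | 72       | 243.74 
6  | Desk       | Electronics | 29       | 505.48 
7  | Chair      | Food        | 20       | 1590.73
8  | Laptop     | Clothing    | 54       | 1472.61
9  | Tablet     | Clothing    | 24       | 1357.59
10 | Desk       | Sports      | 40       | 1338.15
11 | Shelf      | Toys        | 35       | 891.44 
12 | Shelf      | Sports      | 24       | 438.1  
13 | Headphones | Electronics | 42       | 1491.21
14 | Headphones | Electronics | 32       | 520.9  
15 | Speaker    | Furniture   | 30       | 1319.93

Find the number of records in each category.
SELECT category, COUNT(*) as count
FROM sales
GROUP BY category

Result:
  Clothing: 2
  Electronics: 5
  Food: 3
  Furniture: 1
  Sports: 3
  Toys: 1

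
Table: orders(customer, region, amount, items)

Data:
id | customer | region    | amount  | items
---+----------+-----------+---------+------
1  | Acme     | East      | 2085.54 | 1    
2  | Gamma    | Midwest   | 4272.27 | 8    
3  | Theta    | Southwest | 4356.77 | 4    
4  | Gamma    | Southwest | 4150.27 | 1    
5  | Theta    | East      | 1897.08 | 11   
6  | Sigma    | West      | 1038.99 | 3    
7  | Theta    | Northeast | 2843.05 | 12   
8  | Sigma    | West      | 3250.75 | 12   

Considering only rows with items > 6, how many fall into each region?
SELECT region, COUNT(*)
FROM orders
WHERE items > 6
GROUP BY region

Note: WHERE filters rows before grouping.

Result:
  East: 1
  Midwest: 1
  Northeast: 1
  West: 1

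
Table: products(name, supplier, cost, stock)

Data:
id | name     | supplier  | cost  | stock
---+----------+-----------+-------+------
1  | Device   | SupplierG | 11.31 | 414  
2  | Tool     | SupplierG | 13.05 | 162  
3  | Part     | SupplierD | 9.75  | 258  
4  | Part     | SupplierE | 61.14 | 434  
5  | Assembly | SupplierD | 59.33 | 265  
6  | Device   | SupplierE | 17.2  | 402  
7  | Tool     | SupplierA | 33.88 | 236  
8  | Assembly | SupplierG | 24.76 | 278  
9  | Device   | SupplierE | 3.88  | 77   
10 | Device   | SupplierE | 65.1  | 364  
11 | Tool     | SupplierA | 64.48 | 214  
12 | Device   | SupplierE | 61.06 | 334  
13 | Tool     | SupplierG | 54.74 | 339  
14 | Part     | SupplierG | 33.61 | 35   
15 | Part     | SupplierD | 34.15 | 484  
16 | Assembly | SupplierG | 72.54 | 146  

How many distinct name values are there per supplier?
SELECT supplier, COUNT(DISTINCT name)
FROM products
GROUP BY supplier

Result:
  SupplierA: 1 distinct
  SupplierD: 2 distinct
  SupplierE: 2 distinct
  SupplierG: 4 distinct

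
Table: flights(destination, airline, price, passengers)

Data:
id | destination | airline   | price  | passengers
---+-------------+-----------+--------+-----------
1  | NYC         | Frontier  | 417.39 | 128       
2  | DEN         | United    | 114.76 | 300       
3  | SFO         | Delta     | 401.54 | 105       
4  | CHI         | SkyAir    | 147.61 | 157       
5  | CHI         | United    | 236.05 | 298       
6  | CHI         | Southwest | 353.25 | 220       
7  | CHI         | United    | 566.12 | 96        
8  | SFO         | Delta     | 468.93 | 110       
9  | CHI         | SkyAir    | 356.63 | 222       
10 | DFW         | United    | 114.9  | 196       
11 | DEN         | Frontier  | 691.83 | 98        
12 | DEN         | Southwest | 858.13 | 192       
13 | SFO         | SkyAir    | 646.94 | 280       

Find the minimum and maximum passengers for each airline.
SELECT airline, MIN(passengers), MAX(passengers)
FROM flights
GROUP BY airline

Result:
  Delta: min=105, max=110
  Frontier: min=98, max=128
  SkyAir: min=157, max=280
  Southwest: min=192, max=220
  United: min=96, max=300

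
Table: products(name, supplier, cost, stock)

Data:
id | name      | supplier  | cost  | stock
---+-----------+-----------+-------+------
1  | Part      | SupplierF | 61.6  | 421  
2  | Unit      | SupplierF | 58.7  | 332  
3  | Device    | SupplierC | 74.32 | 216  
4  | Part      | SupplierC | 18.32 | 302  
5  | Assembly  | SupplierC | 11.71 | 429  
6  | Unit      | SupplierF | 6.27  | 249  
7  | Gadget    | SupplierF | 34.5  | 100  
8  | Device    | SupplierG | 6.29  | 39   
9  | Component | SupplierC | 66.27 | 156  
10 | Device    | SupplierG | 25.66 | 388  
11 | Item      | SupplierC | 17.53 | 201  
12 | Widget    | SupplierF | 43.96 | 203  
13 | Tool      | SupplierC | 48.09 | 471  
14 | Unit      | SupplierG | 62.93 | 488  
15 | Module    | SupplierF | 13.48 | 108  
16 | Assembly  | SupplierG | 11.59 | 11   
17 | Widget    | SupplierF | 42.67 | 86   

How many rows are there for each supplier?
SELECT supplier, COUNT(*) as count
FROM products
GROUP BY supplier

Result:
  SupplierC: 6
  SupplierF: 7
  SupplierG: 4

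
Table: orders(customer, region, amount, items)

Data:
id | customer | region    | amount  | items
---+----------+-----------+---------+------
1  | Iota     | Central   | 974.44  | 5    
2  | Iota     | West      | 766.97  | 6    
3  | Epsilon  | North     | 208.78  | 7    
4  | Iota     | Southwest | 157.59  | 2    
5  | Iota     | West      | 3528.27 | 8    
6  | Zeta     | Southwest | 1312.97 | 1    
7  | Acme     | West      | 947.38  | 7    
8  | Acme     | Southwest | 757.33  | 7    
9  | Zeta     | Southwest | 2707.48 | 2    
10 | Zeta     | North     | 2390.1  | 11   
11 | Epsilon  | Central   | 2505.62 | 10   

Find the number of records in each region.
SELECT region, COUNT(*) as count
FROM orders
GROUP BY region

Result:
  Central: 2
  North: 2
  Southwest: 4
  West: 3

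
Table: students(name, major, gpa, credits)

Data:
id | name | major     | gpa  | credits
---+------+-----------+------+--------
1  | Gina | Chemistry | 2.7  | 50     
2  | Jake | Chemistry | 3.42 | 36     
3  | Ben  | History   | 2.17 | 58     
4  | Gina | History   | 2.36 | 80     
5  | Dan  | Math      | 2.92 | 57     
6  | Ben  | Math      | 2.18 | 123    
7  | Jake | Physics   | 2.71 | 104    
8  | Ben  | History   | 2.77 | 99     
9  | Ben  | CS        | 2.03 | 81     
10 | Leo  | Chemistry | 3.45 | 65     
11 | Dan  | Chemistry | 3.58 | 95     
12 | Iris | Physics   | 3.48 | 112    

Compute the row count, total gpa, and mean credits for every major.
SELECT major,
       COUNT(*) as cnt,
       SUM(gpa) as total_gpa,
       AVG(credits) as avg_credits
FROM students
GROUP BY major

Result:
  CS: 1 records, 2.03 total gpa, 81.00 avg credits
  Chemistry: 4 records, 13.15 total gpa, 61.50 avg credits
  History: 3 records, 7.30 total gpa, 79.00 avg credits
  Math: 2 records, 5.10 total gpa, 90.00 avg credits
  Physics: 2 records, 6.19 total gpa, 108.00 avg credits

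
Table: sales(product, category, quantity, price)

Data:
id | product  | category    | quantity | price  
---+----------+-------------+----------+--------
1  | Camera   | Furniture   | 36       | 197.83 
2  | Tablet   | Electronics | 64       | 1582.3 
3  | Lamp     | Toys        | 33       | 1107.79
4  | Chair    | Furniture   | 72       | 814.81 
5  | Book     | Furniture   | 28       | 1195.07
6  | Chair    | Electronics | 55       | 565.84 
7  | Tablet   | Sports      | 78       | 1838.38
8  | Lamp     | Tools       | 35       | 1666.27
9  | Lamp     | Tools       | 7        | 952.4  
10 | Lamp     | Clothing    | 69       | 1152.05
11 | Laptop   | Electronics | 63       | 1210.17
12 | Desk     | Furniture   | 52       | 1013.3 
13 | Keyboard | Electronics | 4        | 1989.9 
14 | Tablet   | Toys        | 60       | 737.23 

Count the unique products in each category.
SELECT category, COUNT(DISTINCT product)
FROM sales
GROUP BY category

Result:
  Clothing: 1 distinct
  Electronics: 4 distinct
  Furniture: 4 distinct
  Sports: 1 distinct
  Tools: 1 distinct
  Toys: 2 distinct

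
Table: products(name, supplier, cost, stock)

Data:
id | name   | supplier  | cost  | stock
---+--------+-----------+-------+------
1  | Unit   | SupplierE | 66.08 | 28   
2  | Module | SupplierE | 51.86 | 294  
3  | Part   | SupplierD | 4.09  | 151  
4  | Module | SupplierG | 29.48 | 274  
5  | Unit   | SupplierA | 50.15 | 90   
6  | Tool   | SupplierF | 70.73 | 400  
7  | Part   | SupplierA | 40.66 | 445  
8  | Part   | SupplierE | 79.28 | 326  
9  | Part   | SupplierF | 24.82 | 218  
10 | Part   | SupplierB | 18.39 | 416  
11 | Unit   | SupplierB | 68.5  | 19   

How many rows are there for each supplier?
SELECT supplier, COUNT(*) as count
FROM products
GROUP BY supplier

Result:
  SupplierA: 2
  SupplierB: 2
  SupplierD: 1
  SupplierE: 3
  SupplierF: 2
  SupplierG: 1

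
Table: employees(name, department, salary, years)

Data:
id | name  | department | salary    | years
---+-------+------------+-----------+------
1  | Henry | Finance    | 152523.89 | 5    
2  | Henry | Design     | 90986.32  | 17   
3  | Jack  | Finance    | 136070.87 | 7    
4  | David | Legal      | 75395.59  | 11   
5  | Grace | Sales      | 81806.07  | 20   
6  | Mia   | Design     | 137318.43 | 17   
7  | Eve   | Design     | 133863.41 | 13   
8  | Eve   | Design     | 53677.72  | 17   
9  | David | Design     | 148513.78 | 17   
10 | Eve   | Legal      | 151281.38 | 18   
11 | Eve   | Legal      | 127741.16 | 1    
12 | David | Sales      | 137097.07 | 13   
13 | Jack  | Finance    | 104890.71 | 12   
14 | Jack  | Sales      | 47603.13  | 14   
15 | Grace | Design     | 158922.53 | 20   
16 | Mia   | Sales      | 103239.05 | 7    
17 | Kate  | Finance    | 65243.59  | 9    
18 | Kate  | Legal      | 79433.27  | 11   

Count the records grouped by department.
SELECT department, COUNT(*) as count
FROM employees
GROUP BY department

Result:
  Design: 6
  Finance: 4
  Legal: 4
  Sales: 4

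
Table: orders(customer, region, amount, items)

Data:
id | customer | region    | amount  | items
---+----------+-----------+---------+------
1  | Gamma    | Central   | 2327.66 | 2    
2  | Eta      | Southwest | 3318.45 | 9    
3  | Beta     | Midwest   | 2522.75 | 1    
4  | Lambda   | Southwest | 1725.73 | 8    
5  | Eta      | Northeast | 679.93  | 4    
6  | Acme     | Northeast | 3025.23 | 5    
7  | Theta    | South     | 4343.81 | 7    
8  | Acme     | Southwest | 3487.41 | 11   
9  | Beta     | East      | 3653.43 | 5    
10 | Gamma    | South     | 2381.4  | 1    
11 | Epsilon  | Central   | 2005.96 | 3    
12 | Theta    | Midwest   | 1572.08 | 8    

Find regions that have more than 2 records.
SELECT region, COUNT(*) as cnt
FROM orders
GROUP BY region
HAVING COUNT(*) > 2

Result:
  Southwest: 3

Note: HAVING filters groups after aggregation, WHERE filters rows before.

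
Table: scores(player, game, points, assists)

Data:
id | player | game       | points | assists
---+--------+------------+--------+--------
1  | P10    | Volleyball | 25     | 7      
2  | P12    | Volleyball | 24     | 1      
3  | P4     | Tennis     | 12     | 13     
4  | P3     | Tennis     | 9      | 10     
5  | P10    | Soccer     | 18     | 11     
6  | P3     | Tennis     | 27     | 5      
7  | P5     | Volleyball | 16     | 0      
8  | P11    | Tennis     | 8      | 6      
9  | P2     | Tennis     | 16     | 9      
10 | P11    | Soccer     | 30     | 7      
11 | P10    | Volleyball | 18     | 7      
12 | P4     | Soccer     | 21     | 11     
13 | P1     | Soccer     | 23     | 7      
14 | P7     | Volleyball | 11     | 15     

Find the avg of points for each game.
SELECT game, AVG(points) as result
FROM scores
GROUP BY game

Result:
  Soccer: 23.00
  Tennis: 14.40
  Volleyball: 18.80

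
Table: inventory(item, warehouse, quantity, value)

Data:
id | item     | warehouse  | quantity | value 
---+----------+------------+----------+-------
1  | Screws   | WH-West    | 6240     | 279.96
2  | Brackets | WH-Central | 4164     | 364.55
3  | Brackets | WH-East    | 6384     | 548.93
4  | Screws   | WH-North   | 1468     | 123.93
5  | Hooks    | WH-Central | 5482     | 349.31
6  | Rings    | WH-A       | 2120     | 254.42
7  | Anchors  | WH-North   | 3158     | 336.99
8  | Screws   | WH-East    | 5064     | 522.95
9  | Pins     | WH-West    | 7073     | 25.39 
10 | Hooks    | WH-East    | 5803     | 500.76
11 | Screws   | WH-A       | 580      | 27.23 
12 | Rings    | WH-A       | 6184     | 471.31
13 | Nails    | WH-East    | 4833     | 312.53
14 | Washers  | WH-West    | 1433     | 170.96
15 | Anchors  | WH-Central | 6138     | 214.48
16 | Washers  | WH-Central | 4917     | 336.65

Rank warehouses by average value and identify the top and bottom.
SELECT warehouse, AVG(value)
FROM inventory
GROUP BY warehouse
ORDER BY AVG(value)

All groups:
  WH-West: 158.77
  WH-North: 230.46
  WH-A: 250.99
  WH-Central: 316.25
  WH-East: 471.29

Highest: WH-East (471.29)
Lowest: WH-West (158.77)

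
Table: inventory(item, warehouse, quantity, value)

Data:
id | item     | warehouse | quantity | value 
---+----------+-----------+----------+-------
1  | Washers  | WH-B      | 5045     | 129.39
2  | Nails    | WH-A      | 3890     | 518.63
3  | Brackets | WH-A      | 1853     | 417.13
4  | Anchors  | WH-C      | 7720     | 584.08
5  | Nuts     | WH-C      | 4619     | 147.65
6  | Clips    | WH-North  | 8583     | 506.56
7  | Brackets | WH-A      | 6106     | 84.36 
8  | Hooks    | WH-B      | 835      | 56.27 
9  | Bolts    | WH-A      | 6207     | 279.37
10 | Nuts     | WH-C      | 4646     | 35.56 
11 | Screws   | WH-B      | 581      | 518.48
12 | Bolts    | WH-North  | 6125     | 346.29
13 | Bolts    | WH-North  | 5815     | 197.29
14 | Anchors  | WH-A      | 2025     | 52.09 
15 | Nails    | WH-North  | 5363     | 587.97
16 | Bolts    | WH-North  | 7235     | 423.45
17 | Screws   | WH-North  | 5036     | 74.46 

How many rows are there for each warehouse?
SELECT warehouse, COUNT(*) as count
FROM inventory
GROUP BY warehouse

Result:
  WH-A: 5
  WH-B: 3
  WH-C: 3
  WH-North: 6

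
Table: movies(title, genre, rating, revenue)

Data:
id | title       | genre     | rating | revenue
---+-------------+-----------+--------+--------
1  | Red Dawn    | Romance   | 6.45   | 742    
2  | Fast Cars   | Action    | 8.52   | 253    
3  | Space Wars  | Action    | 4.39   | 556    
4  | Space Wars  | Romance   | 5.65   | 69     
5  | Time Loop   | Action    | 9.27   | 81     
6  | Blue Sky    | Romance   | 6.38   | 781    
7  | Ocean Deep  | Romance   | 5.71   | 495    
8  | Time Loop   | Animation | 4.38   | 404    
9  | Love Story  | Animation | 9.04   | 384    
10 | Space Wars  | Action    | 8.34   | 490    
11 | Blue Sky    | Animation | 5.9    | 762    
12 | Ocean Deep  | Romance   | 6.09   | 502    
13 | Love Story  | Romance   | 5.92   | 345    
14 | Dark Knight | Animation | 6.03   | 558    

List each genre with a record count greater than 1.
SELECT genre, COUNT(*) as cnt
FROM movies
GROUP BY genre
HAVING COUNT(*) > 1

Result:
  Action: 4
  Animation: 4
  Romance: 6

Note: HAVING filters groups after aggregation, WHERE filters rows before.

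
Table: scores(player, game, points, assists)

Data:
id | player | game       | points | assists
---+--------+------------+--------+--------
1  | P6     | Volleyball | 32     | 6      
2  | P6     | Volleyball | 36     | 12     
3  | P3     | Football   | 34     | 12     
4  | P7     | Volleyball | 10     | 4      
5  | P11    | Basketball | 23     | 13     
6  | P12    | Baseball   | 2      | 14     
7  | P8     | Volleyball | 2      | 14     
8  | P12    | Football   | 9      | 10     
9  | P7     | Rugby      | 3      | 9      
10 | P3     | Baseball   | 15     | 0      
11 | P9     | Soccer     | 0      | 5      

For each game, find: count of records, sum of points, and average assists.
SELECT game,
       COUNT(*) as cnt,
       SUM(points) as total_points,
       AVG(assists) as avg_assists
FROM scores
GROUP BY game

Result:
  Baseball: 2 records, 17 total points, 7.00 avg assists
  Basketball: 1 records, 23 total points, 13.00 avg assists
  Football: 2 records, 43 total points, 11.00 avg assists
  Rugby: 1 records, 3 total points, 9.00 avg assists
  Soccer: 1 records, 0 total points, 5.00 avg assists
  Volleyball: 4 records, 80 total points, 9.00 avg assists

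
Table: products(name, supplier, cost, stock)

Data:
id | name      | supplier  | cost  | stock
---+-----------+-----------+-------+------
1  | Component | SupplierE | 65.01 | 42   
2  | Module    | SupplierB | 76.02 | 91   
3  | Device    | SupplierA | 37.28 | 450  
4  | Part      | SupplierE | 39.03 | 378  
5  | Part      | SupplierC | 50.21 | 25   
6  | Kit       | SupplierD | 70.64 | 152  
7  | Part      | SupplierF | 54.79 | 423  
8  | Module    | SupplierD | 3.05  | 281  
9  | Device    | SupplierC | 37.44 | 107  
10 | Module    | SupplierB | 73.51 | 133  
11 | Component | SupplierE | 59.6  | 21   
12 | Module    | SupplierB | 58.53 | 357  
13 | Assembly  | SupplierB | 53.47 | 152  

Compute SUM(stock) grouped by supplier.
SELECT supplier, SUM(stock) as result
FROM products
GROUP BY supplier

Result:
  SupplierA: 450
  SupplierB: 733
  SupplierC: 132
  SupplierD: 433
  SupplierE: 441
  SupplierF: 423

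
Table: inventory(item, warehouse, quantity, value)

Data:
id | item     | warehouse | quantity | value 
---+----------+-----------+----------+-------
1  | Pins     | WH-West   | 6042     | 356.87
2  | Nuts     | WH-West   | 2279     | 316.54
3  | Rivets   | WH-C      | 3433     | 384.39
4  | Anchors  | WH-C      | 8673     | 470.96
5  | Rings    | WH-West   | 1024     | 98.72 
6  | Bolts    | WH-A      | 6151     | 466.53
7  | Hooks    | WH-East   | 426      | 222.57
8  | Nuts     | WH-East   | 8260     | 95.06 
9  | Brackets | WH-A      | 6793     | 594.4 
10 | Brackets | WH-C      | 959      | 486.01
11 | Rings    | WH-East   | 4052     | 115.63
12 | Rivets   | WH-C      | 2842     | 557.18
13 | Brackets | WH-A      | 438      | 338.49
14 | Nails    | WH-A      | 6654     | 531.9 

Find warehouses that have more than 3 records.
SELECT warehouse, COUNT(*) as cnt
FROM inventory
GROUP BY warehouse
HAVING COUNT(*) > 3

Result:
  WH-A: 4
  WH-C: 4

Note: HAVING filters groups after aggregation, WHERE filters rows before.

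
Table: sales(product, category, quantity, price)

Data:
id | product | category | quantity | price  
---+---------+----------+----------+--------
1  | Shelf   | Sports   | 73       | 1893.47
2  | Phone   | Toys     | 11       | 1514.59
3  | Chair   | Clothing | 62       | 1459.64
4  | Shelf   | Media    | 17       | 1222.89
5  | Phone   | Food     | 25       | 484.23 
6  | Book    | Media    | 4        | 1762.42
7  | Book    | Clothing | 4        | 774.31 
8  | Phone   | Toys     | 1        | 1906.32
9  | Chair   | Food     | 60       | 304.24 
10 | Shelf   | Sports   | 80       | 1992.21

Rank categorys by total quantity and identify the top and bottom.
SELECT category, SUM(quantity)
FROM sales
GROUP BY category
ORDER BY SUM(quantity)

All groups:
  Toys: 12
  Media: 21
  Clothing: 66
  Food: 85
  Sports: 153

Highest: Sports (153)
Lowest: Toys (12)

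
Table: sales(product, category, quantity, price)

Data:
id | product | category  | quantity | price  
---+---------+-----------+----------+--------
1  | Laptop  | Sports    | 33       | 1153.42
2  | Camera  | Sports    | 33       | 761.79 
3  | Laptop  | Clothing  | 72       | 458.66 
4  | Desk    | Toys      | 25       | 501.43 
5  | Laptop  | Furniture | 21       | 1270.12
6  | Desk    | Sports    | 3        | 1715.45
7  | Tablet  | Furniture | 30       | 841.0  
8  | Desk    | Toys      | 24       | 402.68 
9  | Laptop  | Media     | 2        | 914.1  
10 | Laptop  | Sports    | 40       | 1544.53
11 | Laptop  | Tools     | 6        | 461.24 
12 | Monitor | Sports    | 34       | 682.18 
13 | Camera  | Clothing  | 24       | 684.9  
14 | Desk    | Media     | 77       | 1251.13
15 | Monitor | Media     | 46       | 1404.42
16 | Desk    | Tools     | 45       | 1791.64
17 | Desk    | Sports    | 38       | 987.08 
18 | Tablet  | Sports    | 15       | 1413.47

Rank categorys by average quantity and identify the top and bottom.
SELECT category, AVG(quantity)
FROM sales
GROUP BY category
ORDER BY AVG(quantity)

All groups:
  Toys: 24.50
  Furniture: 25.50
  Tools: 25.50
  Sports: 28.00
  Media: 41.67
  Clothing: 48.00

Highest: Clothing (48.00)
Lowest: Toys (24.50)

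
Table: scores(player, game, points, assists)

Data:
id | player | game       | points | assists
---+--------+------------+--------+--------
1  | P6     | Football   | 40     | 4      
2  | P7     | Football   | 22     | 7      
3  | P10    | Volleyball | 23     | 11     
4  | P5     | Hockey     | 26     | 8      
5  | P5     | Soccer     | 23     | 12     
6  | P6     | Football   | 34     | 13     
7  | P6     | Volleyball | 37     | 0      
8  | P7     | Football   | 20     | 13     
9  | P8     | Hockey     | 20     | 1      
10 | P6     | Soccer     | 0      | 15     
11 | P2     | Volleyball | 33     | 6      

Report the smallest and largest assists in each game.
SELECT game, MIN(assists), MAX(assists)
FROM scores
GROUP BY game

Result:
  Football: min=4, max=13
  Hockey: min=1, max=8
  Soccer: min=12, max=15
  Volleyball: min=0, max=11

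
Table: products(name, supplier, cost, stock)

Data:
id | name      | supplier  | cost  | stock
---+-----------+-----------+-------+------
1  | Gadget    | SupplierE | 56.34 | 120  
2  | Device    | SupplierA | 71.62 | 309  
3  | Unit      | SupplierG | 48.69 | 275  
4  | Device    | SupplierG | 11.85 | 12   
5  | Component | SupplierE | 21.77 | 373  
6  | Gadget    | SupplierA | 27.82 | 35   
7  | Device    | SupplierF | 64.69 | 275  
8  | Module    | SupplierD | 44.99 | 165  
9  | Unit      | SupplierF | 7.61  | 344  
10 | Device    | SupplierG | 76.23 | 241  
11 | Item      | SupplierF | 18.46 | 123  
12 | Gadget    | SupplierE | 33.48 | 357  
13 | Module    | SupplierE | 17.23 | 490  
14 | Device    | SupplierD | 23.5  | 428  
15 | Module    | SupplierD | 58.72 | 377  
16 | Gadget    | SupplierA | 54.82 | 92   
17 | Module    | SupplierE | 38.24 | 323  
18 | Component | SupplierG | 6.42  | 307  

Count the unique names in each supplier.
SELECT supplier, COUNT(DISTINCT name)
FROM products
GROUP BY supplier

Result:
  SupplierA: 2 distinct
  SupplierD: 2 distinct
  SupplierE: 3 distinct
  SupplierF: 3 distinct
  SupplierG: 3 distinct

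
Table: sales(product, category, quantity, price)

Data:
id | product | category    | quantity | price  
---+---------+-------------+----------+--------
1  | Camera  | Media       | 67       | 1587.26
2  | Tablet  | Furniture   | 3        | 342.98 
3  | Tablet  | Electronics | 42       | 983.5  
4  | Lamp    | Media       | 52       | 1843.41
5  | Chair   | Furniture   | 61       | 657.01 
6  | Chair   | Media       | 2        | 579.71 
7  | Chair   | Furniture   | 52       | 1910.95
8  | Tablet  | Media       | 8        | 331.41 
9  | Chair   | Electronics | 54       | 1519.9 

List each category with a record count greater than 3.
SELECT category, COUNT(*) as cnt
FROM sales
GROUP BY category
HAVING COUNT(*) > 3

Result:
  Media: 4

Note: HAVING filters groups after aggregation, WHERE filters rows before.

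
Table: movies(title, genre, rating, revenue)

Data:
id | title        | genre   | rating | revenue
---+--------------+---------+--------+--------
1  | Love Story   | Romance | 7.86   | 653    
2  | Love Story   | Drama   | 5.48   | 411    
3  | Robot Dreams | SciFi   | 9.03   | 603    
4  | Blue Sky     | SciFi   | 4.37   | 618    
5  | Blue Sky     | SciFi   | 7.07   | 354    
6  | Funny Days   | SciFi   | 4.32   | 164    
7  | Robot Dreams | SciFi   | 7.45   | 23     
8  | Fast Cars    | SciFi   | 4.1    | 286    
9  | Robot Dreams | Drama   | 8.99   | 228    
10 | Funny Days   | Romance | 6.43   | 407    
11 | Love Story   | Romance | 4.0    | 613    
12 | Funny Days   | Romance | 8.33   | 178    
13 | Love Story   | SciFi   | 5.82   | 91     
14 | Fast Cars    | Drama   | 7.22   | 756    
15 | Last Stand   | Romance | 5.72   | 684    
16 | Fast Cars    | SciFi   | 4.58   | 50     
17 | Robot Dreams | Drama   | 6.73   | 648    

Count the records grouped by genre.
SELECT genre, COUNT(*) as count
FROM movies
GROUP BY genre

Result:
  Drama: 4
  Romance: 5
  SciFi: 8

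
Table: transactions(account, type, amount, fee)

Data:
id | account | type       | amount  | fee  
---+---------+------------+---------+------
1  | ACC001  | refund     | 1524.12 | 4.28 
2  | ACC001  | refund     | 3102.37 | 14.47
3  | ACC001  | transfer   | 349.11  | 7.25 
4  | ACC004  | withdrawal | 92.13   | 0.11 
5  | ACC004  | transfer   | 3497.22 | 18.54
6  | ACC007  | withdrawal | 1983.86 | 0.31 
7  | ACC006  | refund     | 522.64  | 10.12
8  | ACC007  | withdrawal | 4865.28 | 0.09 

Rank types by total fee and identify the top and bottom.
SELECT type, SUM(fee)
FROM transactions
GROUP BY type
ORDER BY SUM(fee)

All groups:
  withdrawal: 0.51
  transfer: 25.79
  refund: 28.87

Highest: refund (28.87)
Lowest: withdrawal (0.51)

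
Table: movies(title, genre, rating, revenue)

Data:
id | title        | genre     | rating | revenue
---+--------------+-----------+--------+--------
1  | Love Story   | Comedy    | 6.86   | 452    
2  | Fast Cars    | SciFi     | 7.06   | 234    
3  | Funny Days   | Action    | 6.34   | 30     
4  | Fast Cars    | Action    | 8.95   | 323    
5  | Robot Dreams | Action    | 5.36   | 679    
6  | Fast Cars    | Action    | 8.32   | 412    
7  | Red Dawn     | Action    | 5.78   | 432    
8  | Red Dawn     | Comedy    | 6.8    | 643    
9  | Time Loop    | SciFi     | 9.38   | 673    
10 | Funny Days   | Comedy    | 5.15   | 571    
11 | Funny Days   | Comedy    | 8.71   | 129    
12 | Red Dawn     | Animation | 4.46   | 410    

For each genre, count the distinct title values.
SELECT genre, COUNT(DISTINCT title)
FROM movies
GROUP BY genre

Result:
  Action: 4 distinct
  Animation: 1 distinct
  Comedy: 3 distinct
  SciFi: 2 distinct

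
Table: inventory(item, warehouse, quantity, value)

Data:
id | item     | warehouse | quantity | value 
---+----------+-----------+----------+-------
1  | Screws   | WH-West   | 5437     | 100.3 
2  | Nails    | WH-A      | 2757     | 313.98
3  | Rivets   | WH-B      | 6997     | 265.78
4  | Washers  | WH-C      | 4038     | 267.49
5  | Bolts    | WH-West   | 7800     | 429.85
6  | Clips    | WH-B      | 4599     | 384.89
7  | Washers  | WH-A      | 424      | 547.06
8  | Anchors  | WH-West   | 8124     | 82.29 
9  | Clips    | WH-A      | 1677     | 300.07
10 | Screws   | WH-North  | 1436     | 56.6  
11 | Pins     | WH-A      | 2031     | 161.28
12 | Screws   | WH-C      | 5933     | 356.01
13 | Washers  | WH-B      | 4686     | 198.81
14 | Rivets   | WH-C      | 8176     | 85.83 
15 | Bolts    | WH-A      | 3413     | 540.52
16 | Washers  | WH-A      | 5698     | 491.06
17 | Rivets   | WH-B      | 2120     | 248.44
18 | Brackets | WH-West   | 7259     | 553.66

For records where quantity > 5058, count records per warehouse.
SELECT warehouse, COUNT(*)
FROM inventory
WHERE quantity > 5058
GROUP BY warehouse

Note: WHERE filters rows before grouping.

Result:
  WH-A: 1
  WH-B: 1
  WH-C: 2
  WH-West: 4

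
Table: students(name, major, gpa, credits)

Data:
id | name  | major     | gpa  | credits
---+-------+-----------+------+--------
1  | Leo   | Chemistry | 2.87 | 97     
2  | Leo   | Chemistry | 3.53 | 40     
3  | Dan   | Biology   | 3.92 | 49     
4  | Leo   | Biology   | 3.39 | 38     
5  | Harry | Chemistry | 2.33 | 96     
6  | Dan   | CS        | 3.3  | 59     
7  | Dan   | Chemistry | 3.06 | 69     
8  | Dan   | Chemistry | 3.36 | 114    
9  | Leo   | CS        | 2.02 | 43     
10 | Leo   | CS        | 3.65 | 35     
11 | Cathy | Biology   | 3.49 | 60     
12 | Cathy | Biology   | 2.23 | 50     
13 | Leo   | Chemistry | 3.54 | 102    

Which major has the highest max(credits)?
SELECT major, MAX(credits) as val
FROM students
GROUP BY major
ORDER BY val DESC
LIMIT 1

Result: Chemistry with max(credits) = 114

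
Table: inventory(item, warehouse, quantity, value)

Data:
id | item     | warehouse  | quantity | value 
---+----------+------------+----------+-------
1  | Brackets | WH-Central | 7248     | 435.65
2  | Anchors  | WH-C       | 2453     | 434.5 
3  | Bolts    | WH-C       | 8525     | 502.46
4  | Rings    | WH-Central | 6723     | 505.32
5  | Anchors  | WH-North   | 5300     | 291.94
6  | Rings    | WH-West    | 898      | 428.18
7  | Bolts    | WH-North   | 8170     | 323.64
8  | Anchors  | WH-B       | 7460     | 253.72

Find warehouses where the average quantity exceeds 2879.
SELECT warehouse, AVG(quantity)
FROM inventory
GROUP BY warehouse
HAVING AVG(quantity) > 2879

Result:
  WH-B: avg=7460.00
  WH-C: avg=5489.00
  WH-Central: avg=6985.50
  WH-North: avg=6735.00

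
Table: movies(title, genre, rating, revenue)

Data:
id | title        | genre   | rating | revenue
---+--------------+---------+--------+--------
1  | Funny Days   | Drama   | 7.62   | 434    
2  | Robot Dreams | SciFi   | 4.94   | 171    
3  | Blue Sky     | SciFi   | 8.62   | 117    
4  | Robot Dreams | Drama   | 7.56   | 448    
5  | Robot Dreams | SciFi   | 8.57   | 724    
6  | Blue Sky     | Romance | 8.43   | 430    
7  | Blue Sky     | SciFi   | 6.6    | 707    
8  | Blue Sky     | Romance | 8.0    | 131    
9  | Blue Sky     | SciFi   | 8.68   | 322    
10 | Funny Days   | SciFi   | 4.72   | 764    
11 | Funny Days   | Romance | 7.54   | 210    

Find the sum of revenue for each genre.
SELECT genre, SUM(revenue) as result
FROM movies
GROUP BY genre

Result:
  Drama: 882
  Romance: 771
  SciFi: 2805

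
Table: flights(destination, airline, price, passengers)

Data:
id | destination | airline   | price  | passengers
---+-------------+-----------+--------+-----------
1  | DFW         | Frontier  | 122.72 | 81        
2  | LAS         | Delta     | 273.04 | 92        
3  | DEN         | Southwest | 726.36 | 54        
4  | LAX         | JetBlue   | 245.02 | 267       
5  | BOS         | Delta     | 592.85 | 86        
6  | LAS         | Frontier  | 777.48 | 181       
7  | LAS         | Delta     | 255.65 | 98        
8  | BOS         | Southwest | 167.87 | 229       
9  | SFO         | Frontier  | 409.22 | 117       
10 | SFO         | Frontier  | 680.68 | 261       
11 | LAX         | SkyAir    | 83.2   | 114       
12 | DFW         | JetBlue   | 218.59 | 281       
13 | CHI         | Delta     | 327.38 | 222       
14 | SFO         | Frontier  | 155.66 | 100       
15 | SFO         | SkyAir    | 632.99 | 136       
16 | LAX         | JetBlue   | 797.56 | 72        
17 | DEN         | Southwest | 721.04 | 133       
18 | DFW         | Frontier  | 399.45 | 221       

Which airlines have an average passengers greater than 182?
SELECT airline, AVG(passengers)
FROM flights
GROUP BY airline
HAVING AVG(passengers) > 182

Result:
  JetBlue: avg=206.67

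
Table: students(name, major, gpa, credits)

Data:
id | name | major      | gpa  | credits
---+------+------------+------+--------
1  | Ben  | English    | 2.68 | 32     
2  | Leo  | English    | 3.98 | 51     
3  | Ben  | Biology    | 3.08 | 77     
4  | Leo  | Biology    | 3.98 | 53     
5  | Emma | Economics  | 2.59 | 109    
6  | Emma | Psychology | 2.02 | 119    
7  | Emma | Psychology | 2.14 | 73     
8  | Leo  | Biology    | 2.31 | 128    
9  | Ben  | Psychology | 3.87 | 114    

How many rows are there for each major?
SELECT major, COUNT(*) as count
FROM students
GROUP BY major

Result:
  Biology: 3
  Economics: 1
  English: 2
  Psychology: 3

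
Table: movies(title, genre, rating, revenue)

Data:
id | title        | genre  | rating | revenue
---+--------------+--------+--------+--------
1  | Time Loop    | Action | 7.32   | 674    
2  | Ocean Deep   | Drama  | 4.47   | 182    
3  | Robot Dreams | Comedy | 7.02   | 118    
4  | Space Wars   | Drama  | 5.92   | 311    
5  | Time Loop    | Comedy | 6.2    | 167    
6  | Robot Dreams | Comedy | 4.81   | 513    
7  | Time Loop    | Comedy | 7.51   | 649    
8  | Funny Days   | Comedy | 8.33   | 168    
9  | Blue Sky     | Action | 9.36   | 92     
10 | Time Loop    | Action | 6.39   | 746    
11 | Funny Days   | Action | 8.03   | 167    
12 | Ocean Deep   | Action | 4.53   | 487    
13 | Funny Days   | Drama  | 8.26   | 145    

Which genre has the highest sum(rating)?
SELECT genre, SUM(rating) as val
FROM movies
GROUP BY genre
ORDER BY val DESC
LIMIT 1

Result: Action with sum(rating) = 35.63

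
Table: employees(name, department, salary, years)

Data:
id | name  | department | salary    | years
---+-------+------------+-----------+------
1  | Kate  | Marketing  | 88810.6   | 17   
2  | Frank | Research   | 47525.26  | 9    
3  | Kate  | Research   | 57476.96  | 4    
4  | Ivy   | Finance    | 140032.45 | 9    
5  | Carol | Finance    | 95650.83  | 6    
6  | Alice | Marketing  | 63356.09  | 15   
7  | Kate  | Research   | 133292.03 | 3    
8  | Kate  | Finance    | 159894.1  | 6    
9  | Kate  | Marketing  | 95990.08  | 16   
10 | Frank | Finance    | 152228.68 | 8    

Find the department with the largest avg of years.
SELECT department, AVG(years) as val
FROM employees
GROUP BY department
ORDER BY val DESC
LIMIT 1

Result: Marketing with avg(years) = 16.00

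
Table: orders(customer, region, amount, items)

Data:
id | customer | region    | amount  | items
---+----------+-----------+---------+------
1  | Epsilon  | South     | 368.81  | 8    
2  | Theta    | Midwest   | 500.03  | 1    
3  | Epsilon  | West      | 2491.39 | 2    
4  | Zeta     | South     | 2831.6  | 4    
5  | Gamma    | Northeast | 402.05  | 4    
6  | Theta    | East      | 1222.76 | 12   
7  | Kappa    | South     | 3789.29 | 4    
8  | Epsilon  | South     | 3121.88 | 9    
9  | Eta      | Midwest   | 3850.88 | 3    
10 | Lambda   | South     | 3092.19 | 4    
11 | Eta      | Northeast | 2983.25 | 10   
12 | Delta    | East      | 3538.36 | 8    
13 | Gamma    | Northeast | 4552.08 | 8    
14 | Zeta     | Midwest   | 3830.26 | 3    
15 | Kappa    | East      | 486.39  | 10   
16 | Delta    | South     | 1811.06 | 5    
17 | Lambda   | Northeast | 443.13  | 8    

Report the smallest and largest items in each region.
SELECT region, MIN(items), MAX(items)
FROM orders
GROUP BY region

Result:
  East: min=8, max=12
  Midwest: min=1, max=3
  Northeast: min=4, max=10
  South: min=4, max=9
  West: min=2, max=2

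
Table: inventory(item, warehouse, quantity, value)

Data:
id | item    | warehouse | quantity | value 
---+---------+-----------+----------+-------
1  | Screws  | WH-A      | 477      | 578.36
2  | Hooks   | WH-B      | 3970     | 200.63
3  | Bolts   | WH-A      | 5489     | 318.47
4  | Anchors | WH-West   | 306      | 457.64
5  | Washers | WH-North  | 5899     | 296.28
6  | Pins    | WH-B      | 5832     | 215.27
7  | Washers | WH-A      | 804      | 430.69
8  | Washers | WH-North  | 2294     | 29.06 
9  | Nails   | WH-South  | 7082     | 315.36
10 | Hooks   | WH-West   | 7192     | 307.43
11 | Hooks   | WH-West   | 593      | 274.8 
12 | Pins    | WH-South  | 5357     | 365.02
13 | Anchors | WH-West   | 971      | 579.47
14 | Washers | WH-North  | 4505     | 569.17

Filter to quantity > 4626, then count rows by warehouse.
SELECT warehouse, COUNT(*)
FROM inventory
WHERE quantity > 4626
GROUP BY warehouse

Note: WHERE filters rows before grouping.

Result:
  WH-A: 1
  WH-B: 1
  WH-North: 1
  WH-South: 2
  WH-West: 1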